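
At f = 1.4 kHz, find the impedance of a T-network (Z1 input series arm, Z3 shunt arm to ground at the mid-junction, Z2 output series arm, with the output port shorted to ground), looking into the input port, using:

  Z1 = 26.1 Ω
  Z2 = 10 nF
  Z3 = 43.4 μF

Step 1 — Angular frequency: ω = 2π·f = 2π·1400 = 8796 rad/s.
Step 2 — Component impedances:
  Z1: Z = R = 26.1 Ω
  Z2: Z = 1/(jωC) = -j/(ω·C) = 0 - j1.137e+04 Ω
  Z3: Z = 1/(jωC) = -j/(ω·C) = 0 - j2.619 Ω
Step 3 — With the output port shorted to ground, the output series arm Z2 runs from the junction to ground; the shunt arm Z3 also runs from the junction to ground. They appear in parallel: Z3 || Z2 = 0 - j2.619 Ω.
Step 4 — Series with input arm Z1: Z_in = Z1 + (Z3 || Z2) = 26.1 - j2.619 Ω = 26.23∠-5.7° Ω.

Z = 26.1 - j2.619 Ω = 26.23∠-5.7° Ω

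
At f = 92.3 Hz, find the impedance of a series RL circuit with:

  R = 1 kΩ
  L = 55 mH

Step 1 — Angular frequency: ω = 2π·f = 2π·92.3 = 579.9 rad/s.
Step 2 — Component impedances:
  R: Z = R = 1000 Ω
  L: Z = jωL = j·579.9·0.055 = 0 + j31.9 Ω
Step 3 — Series combination: Z_total = R + L = 1000 + j31.9 Ω = 1001∠1.8° Ω.

Z = 1000 + j31.9 Ω = 1001∠1.8° Ω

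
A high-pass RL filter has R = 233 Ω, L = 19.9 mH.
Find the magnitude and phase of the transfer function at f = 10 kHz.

Step 1 — Angular frequency: ω = 2π·1e+04 = 6.283e+04 rad/s.
Step 2 — Transfer function: H(jω) = jωL/(R + jωL).
Step 3 — Numerator jωL = j·1250; denominator R + jωL = 233 + j1250.
Step 4 — H = 0.9664 + j0.1801.
Step 5 — Magnitude: |H| = 0.9831 (-0.1 dB); phase: φ = 10.6°.

|H| = 0.9831 (-0.1 dB), φ = 10.6°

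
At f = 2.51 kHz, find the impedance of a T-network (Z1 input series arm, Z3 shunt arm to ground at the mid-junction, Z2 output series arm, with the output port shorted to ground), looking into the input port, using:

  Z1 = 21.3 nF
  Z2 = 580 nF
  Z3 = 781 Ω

Step 1 — Angular frequency: ω = 2π·f = 2π·2510 = 1.577e+04 rad/s.
Step 2 — Component impedances:
  Z1: Z = 1/(jωC) = -j/(ω·C) = 0 - j2977 Ω
  Z2: Z = 1/(jωC) = -j/(ω·C) = 0 - j109.3 Ω
  Z3: Z = R = 781 Ω
Step 3 — With the output port shorted to ground, the output series arm Z2 runs from the junction to ground; the shunt arm Z3 also runs from the junction to ground. They appear in parallel: Z3 || Z2 = 15.01 - j107.2 Ω.
Step 4 — Series with input arm Z1: Z_in = Z1 + (Z3 || Z2) = 15.01 - j3084 Ω = 3084∠-89.7° Ω.

Z = 15.01 - j3084 Ω = 3084∠-89.7° Ω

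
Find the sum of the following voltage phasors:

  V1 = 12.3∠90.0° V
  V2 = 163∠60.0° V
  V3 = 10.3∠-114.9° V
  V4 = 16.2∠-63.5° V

Step 1 — Convert each phasor to rectangular form:
  V1 = 12.3·(cos(90.0°) + j·sin(90.0°)) = 0 + j12.3 V
  V2 = 163·(cos(60.0°) + j·sin(60.0°)) = 81.5 + j141.2 V
  V3 = 10.3·(cos(-114.9°) + j·sin(-114.9°)) = -4.337 - j9.343 V
  V4 = 16.2·(cos(-63.5°) + j·sin(-63.5°)) = 7.228 - j14.5 V
Step 2 — Sum components: V_total = 84.39 + j129.6 V.
Step 3 — Convert to polar: |V_total| = 154.7 V, ∠V_total = 56.9°.

V_total = 154.7∠56.9° V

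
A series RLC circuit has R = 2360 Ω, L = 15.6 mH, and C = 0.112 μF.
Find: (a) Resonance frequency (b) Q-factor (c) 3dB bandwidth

Step 1 — Resonance condition Im(Z)=0 gives ω₀ = 1/√(LC).
Step 2 — ω₀ = 1/√(0.0156·1.12e-07) = 2.392e+04 rad/s.
Step 3 — f₀ = ω₀/(2π) = 3808 Hz.
Step 4 — Series Q: Q = ω₀L/R = 2.392e+04·0.0156/2360 = 0.1581.
Step 5 — 3dB bandwidth: Δω = ω₀/Q = 1.513e+05 rad/s; BW = Δω/(2π) = 2.408e+04 Hz.

(a) f₀ = 3808 Hz  (b) Q = 0.1581  (c) BW = 2.408e+04 Hz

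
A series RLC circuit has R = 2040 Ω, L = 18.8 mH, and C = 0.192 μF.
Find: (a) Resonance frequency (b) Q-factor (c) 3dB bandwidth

Step 1 — Resonance: ω₀ = 1/√(LC) = 1/√(0.0188·1.92e-07) = 1.664e+04 rad/s.
Step 2 — f₀ = ω₀/(2π) = 2649 Hz.
Step 3 — Series Q: Q = ω₀L/R = 1.664e+04·0.0188/2040 = 0.1534.
Step 4 — Bandwidth: Δω = ω₀/Q = 1.085e+05 rad/s; BW = Δω/(2π) = 1.727e+04 Hz.

(a) f₀ = 2649 Hz  (b) Q = 0.1534  (c) BW = 1.727e+04 Hz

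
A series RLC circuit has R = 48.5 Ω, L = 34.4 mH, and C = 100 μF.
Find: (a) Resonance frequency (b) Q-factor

Step 1 — Resonance condition Im(Z)=0 gives ω₀ = 1/√(LC).
Step 2 — ω₀ = 1/√(0.0344·0.0001) = 539.2 rad/s.
Step 3 — f₀ = ω₀/(2π) = 85.81 Hz.
Step 4 — Series Q: Q = ω₀L/R = 539.2·0.0344/48.5 = 0.3824.

(a) f₀ = 85.81 Hz  (b) Q = 0.3824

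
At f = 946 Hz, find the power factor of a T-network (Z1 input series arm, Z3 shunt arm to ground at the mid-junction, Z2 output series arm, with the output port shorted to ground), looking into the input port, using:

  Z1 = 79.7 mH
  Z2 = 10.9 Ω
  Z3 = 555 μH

Step 1 — Angular frequency: ω = 2π·f = 2π·946 = 5944 rad/s.
Step 2 — Component impedances:
  Z1: Z = jωL = j·5944·0.0797 = 0 + j473.7 Ω
  Z2: Z = R = 10.9 Ω
  Z3: Z = jωL = j·5944·0.000555 = 0 + j3.299 Ω
Step 3 — With the output port shorted to ground, the output series arm Z2 runs from the junction to ground; the shunt arm Z3 also runs from the junction to ground. They appear in parallel: Z3 || Z2 = 0.9146 + j3.022 Ω.
Step 4 — Series with input arm Z1: Z_in = Z1 + (Z3 || Z2) = 0.9146 + j476.8 Ω = 476.8∠89.9° Ω.
Step 5 — Power factor: PF = cos(φ) = Re(Z)/|Z| = 0.9146/476.8 = 0.001918.
Step 6 — Type: Im(Z) = 476.8 ⇒ lagging (phase φ = 89.9°).

PF = 0.001918 (lagging, φ = 89.9°)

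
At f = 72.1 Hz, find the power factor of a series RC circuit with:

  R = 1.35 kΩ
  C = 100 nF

Step 1 — Angular frequency: ω = 2π·f = 2π·72.1 = 453 rad/s.
Step 2 — Component impedances:
  R: Z = R = 1350 Ω
  C: Z = 1/(jωC) = -j/(ω·C) = 0 - j2.207e+04 Ω
Step 3 — Series combination: Z_total = R + C = 1350 - j2.207e+04 Ω = 2.212e+04∠-86.5° Ω.
Step 4 — Power factor: PF = cos(φ) = Re(Z)/|Z| = 1350/22115 = 0.06104.
Step 5 — Type: Im(Z) = -2.207e+04 ⇒ leading (phase φ = -86.5°).

PF = 0.06104 (leading, φ = -86.5°)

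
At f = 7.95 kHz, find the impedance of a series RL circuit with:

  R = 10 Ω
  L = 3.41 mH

Step 1 — Angular frequency: ω = 2π·f = 2π·7950 = 4.995e+04 rad/s.
Step 2 — Component impedances:
  R: Z = R = 10 Ω
  L: Z = jωL = j·4.995e+04·0.00341 = 0 + j170.3 Ω
Step 3 — Series combination: Z_total = R + L = 10 + j170.3 Ω = 170.6∠86.6° Ω.

Z = 10 + j170.3 Ω = 170.6∠86.6° Ω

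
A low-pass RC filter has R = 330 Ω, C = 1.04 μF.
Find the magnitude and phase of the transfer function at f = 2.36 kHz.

Step 1 — Angular frequency: ω = 2π·2360 = 1.483e+04 rad/s.
Step 2 — Transfer function: H(jω) = 1/(1 + jωRC).
Step 3 — Denominator: 1 + jωRC = 1 + j·1.483e+04·330·1.04e-06 = 1 + j5.089.
Step 4 — H = 0.03718 - j0.1892.
Step 5 — Magnitude: |H| = 0.1928 (-14.3 dB); phase: φ = -78.9°.

|H| = 0.1928 (-14.3 dB), φ = -78.9°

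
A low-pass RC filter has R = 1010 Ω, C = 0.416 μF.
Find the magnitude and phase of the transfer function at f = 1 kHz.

Step 1 — Angular frequency: ω = 2π·1000 = 6283 rad/s.
Step 2 — Transfer function: H(jω) = 1/(1 + jωRC).
Step 3 — Denominator: 1 + jωRC = 1 + j·6283·1010·4.16e-07 = 1 + j2.64.
Step 4 — H = 0.1255 - j0.3313.
Step 5 — Magnitude: |H| = 0.3542 (-9.0 dB); phase: φ = -69.3°.

|H| = 0.3542 (-9.0 dB), φ = -69.3°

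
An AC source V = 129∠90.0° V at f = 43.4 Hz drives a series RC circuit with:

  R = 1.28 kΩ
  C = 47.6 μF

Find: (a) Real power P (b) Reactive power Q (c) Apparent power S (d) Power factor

Step 1 — Angular frequency: ω = 2π·f = 2π·43.4 = 272.7 rad/s.
Step 2 — Component impedances:
  R: Z = R = 1280 Ω
  C: Z = 1/(jωC) = -j/(ω·C) = 0 - j77.04 Ω
Step 3 — Series combination: Z_total = R + C = 1280 - j77.04 Ω = 1282∠-3.4° Ω.
Step 4 — Source phasor: V = 129∠90.0° V = 0 + j129 V.
Step 5 — Current: I = V / Z = -0.006044 + j0.1004 A = 0.1006∠93.4° A.
Step 6 — Complex power: S = V·I* = 12.95 - j0.7797 VA.
Step 7 — Real power: P = Re(S) = 12.95 W.
Step 8 — Reactive power: Q = Im(S) = -0.7797 VAR.
Step 9 — Apparent power: |S| = 12.98 VA.
Step 10 — Power factor: PF = P/|S| = 0.9982 (leading).

(a) P = 12.95 W  (b) Q = -0.7797 VAR  (c) S = 12.98 VA  (d) PF = 0.9982 (leading)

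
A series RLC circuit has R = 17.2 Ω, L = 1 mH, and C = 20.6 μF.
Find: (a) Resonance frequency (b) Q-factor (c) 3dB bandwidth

Step 1 — Resonance condition Im(Z)=0 gives ω₀ = 1/√(LC).
Step 2 — ω₀ = 1/√(0.001·2.06e-05) = 6967 rad/s.
Step 3 — f₀ = ω₀/(2π) = 1109 Hz.
Step 4 — Series Q: Q = ω₀L/R = 6967·0.001/17.2 = 0.4051.
Step 5 — 3dB bandwidth: Δω = ω₀/Q = 1.72e+04 rad/s; BW = Δω/(2π) = 2737 Hz.

(a) f₀ = 1109 Hz  (b) Q = 0.4051  (c) BW = 2737 Hz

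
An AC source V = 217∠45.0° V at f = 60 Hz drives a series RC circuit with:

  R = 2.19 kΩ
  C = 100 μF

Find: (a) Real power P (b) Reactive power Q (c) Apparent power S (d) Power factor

Step 1 — Angular frequency: ω = 2π·f = 2π·60 = 377 rad/s.
Step 2 — Component impedances:
  R: Z = R = 2190 Ω
  C: Z = 1/(jωC) = -j/(ω·C) = 0 - j26.53 Ω
Step 3 — Series combination: Z_total = R + C = 2190 - j26.53 Ω = 2190∠-0.7° Ω.
Step 4 — Source phasor: V = 217∠45.0° V = 153.4 + j153.4 V.
Step 5 — Current: I = V / Z = 0.06921 + j0.0709 A = 0.09908∠45.7° A.
Step 6 — Complex power: S = V·I* = 21.5 - j0.2604 VA.
Step 7 — Real power: P = Re(S) = 21.5 W.
Step 8 — Reactive power: Q = Im(S) = -0.2604 VAR.
Step 9 — Apparent power: |S| = 21.5 VA.
Step 10 — Power factor: PF = P/|S| = 0.9999 (leading).

(a) P = 21.5 W  (b) Q = -0.2604 VAR  (c) S = 21.5 VA  (d) PF = 0.9999 (leading)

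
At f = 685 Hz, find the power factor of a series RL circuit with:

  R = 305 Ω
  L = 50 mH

Step 1 — Angular frequency: ω = 2π·f = 2π·685 = 4304 rad/s.
Step 2 — Component impedances:
  R: Z = R = 305 Ω
  L: Z = jωL = j·4304·0.05 = 0 + j215.2 Ω
Step 3 — Series combination: Z_total = R + L = 305 + j215.2 Ω = 373.3∠35.2° Ω.
Step 4 — Power factor: PF = cos(φ) = Re(Z)/|Z| = 305/373.28 = 0.8171.
Step 5 — Type: Im(Z) = 215.2 ⇒ lagging (phase φ = 35.2°).

PF = 0.8171 (lagging, φ = 35.2°)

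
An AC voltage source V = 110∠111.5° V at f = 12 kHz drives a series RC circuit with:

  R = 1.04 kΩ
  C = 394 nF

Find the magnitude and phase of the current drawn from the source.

Step 1 — Angular frequency: ω = 2π·f = 2π·1.2e+04 = 7.54e+04 rad/s.
Step 2 — Component impedances:
  R: Z = R = 1040 Ω
  C: Z = 1/(jωC) = -j/(ω·C) = 0 - j33.66 Ω
Step 3 — Series combination: Z_total = R + C = 1040 - j33.66 Ω = 1041∠-1.9° Ω.
Step 4 — Source phasor: V = 110∠111.5° V = -40.32 + j102.3 V.
Step 5 — Ohm's law: I = V / Z_total = (-40.32 + j102.3) / (1040 - j33.66) = -0.04191 + j0.09705 A.
Step 6 — Convert to polar: |I| = 0.1057 A, ∠I = 113.4°.

I = 0.1057∠113.4° A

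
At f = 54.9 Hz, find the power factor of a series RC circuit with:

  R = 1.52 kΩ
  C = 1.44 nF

Step 1 — Angular frequency: ω = 2π·f = 2π·54.9 = 344.9 rad/s.
Step 2 — Component impedances:
  R: Z = R = 1520 Ω
  C: Z = 1/(jωC) = -j/(ω·C) = 0 - j2.013e+06 Ω
Step 3 — Series combination: Z_total = R + C = 1520 - j2.013e+06 Ω = 2.013e+06∠-90.0° Ω.
Step 4 — Power factor: PF = cos(φ) = Re(Z)/|Z| = 1520/2.0132e+06 = 0.000755.
Step 5 — Type: Im(Z) = -2.013e+06 ⇒ leading (phase φ = -90.0°).

PF = 0.000755 (leading, φ = -90.0°)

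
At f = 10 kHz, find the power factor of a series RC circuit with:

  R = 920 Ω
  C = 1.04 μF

Step 1 — Angular frequency: ω = 2π·f = 2π·1e+04 = 6.283e+04 rad/s.
Step 2 — Component impedances:
  R: Z = R = 920 Ω
  C: Z = 1/(jωC) = -j/(ω·C) = 0 - j15.3 Ω
Step 3 — Series combination: Z_total = R + C = 920 - j15.3 Ω = 920.1∠-1.0° Ω.
Step 4 — Power factor: PF = cos(φ) = Re(Z)/|Z| = 920/920.1 = 0.9999.
Step 5 — Type: Im(Z) = -15.3 ⇒ leading (phase φ = -1.0°).

PF = 0.9999 (leading, φ = -1.0°)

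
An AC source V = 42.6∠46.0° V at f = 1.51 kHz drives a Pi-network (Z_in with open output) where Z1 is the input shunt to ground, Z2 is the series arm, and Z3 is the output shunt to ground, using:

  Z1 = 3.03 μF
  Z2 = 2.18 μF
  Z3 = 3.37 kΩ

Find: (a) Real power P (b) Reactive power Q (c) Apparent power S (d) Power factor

Step 1 — Angular frequency: ω = 2π·f = 2π·1510 = 9488 rad/s.
Step 2 — Component impedances:
  Z1: Z = 1/(jωC) = -j/(ω·C) = 0 - j34.79 Ω
  Z2: Z = 1/(jωC) = -j/(ω·C) = 0 - j48.35 Ω
  Z3: Z = R = 3370 Ω
Step 3 — With open output, the series arm Z2 and the output shunt Z3 appear in series to ground: Z2 + Z3 = 3370 - j48.35 Ω.
Step 4 — Parallel with input shunt Z1: Z_in = Z1 || (Z2 + Z3) = 0.3588 - j34.78 Ω = 34.78∠-89.4° Ω.
Step 5 — Source phasor: V = 42.6∠46.0° V = 29.59 + j30.64 V.
Step 6 — Current: I = V / Z = -0.8723 + j0.8599 A = 1.225∠135.4° A.
Step 7 — Complex power: S = V·I* = 0.5384 - j52.18 VA.
Step 8 — Real power: P = Re(S) = 0.5384 W.
Step 9 — Reactive power: Q = Im(S) = -52.18 VAR.
Step 10 — Apparent power: |S| = 52.18 VA.
Step 11 — Power factor: PF = P/|S| = 0.01032 (leading).

(a) P = 0.5384 W  (b) Q = -52.18 VAR  (c) S = 52.18 VA  (d) PF = 0.01032 (leading)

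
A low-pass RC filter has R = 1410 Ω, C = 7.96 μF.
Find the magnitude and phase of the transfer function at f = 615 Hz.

Step 1 — Angular frequency: ω = 2π·615 = 3864 rad/s.
Step 2 — Transfer function: H(jω) = 1/(1 + jωRC).
Step 3 — Denominator: 1 + jωRC = 1 + j·3864·1410·7.96e-06 = 1 + j43.37.
Step 4 — H = 0.0005314 - j0.02305.
Step 5 — Magnitude: |H| = 0.02305 (-32.7 dB); phase: φ = -88.7°.

|H| = 0.02305 (-32.7 dB), φ = -88.7°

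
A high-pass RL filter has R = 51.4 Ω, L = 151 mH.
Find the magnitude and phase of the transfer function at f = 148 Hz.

Step 1 — Angular frequency: ω = 2π·148 = 929.9 rad/s.
Step 2 — Transfer function: H(jω) = jωL/(R + jωL).
Step 3 — Numerator jωL = j·140.4; denominator R + jωL = 51.4 + j140.4.
Step 4 — H = 0.8818 + j0.3228.
Step 5 — Magnitude: |H| = 0.9391 (-0.5 dB); phase: φ = 20.1°.

|H| = 0.9391 (-0.5 dB), φ = 20.1°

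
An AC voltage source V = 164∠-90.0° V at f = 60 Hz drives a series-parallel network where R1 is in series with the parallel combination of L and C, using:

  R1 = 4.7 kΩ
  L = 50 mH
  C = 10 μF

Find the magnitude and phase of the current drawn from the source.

Step 1 — Angular frequency: ω = 2π·f = 2π·60 = 377 rad/s.
Step 2 — Component impedances:
  R1: Z = R = 4700 Ω
  L: Z = jωL = j·377·0.05 = 0 + j18.85 Ω
  C: Z = 1/(jωC) = -j/(ω·C) = 0 - j265.3 Ω
Step 3 — Parallel branch: L || C = 1/(1/L + 1/C) = 0 + j20.29 Ω.
Step 4 — Series with R1: Z_total = R1 + (L || C) = 4700 + j20.29 Ω = 4700∠0.2° Ω.
Step 5 — Source phasor: V = 164∠-90.0° V = 0 - j164 V.
Step 6 — Ohm's law: I = V / Z_total = (0 - j164) / (4700 + j20.29) = -0.0001506 - j0.03489 A.
Step 7 — Convert to polar: |I| = 0.03489 A, ∠I = -90.2°.

I = 0.03489∠-90.2° A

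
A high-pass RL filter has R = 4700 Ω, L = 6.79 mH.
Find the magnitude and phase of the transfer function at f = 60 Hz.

Step 1 — Angular frequency: ω = 2π·60 = 377 rad/s.
Step 2 — Transfer function: H(jω) = jωL/(R + jωL).
Step 3 — Numerator jωL = j·2.56; denominator R + jωL = 4700 + j2.56.
Step 4 — H = 2.966e-07 + j0.0005446.
Step 5 — Magnitude: |H| = 0.0005446 (-65.3 dB); phase: φ = 90.0°.

|H| = 0.0005446 (-65.3 dB), φ = 90.0°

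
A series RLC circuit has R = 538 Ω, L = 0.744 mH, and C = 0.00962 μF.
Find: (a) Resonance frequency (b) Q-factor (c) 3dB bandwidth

Step 1 — Resonance condition Im(Z)=0 gives ω₀ = 1/√(LC).
Step 2 — ω₀ = 1/√(0.000744·9.62e-09) = 3.738e+05 rad/s.
Step 3 — f₀ = ω₀/(2π) = 5.949e+04 Hz.
Step 4 — Series Q: Q = ω₀L/R = 3.738e+05·0.000744/538 = 0.5169.
Step 5 — 3dB bandwidth: Δω = ω₀/Q = 7.231e+05 rad/s; BW = Δω/(2π) = 1.151e+05 Hz.

(a) f₀ = 5.949e+04 Hz  (b) Q = 0.5169  (c) BW = 1.151e+05 Hz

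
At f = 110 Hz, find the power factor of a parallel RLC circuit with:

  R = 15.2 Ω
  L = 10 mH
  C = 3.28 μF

Step 1 — Angular frequency: ω = 2π·f = 2π·110 = 691.2 rad/s.
Step 2 — Component impedances:
  R: Z = R = 15.2 Ω
  L: Z = jωL = j·691.2·0.01 = 0 + j6.912 Ω
  C: Z = 1/(jωC) = -j/(ω·C) = 0 - j441.1 Ω
Step 3 — Parallel combination: 1/Z_total = 1/R + 1/L + 1/C; Z_total = 2.673 + j5.787 Ω = 6.374∠65.2° Ω.
Step 4 — Power factor: PF = cos(φ) = Re(Z)/|Z| = 2.673/6.374 = 0.4194.
Step 5 — Type: Im(Z) = 5.787 ⇒ lagging (phase φ = 65.2°).

PF = 0.4194 (lagging, φ = 65.2°)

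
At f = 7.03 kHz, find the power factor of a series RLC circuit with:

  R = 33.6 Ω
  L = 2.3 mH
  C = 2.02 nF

Step 1 — Angular frequency: ω = 2π·f = 2π·7030 = 4.417e+04 rad/s.
Step 2 — Component impedances:
  R: Z = R = 33.6 Ω
  L: Z = jωL = j·4.417e+04·0.0023 = 0 + j101.6 Ω
  C: Z = 1/(jωC) = -j/(ω·C) = 0 - j1.121e+04 Ω
Step 3 — Series combination: Z_total = R + L + C = 33.6 - j1.111e+04 Ω = 1.111e+04∠-89.8° Ω.
Step 4 — Power factor: PF = cos(φ) = Re(Z)/|Z| = 33.6/11106 = 0.003025.
Step 5 — Type: Im(Z) = -1.111e+04 ⇒ leading (phase φ = -89.8°).

PF = 0.003025 (leading, φ = -89.8°)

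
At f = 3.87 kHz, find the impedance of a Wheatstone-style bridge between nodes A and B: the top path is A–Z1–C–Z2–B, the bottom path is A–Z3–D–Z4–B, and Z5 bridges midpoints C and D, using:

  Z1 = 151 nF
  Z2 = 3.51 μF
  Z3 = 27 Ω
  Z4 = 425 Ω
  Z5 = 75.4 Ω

Step 1 — Angular frequency: ω = 2π·f = 2π·3870 = 2.432e+04 rad/s.
Step 2 — Component impedances:
  Z1: Z = 1/(jωC) = -j/(ω·C) = 0 - j272.4 Ω
  Z2: Z = 1/(jωC) = -j/(ω·C) = 0 - j11.72 Ω
  Z3: Z = R = 27 Ω
  Z4: Z = R = 425 Ω
  Z5: Z = R = 75.4 Ω
Step 3 — Bridge requires nodal analysis (the Z5 bridge couples midpoints C and D, so the two paths cannot be reduced to a simple series/parallel combination). Setting node B to ground and injecting 1 A at node A, the 3-node admittance system at A, C, D solves to V_A = Z_AB = 83.01 - j36.07 Ω = 90.51∠-23.5° Ω.

Z = 83.01 - j36.07 Ω = 90.51∠-23.5° Ω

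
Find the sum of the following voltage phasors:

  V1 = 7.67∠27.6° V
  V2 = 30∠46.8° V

Step 1 — Convert each phasor to rectangular form:
  V1 = 7.67·(cos(27.6°) + j·sin(27.6°)) = 6.797 + j3.553 V
  V2 = 30·(cos(46.8°) + j·sin(46.8°)) = 20.54 + j21.87 V
Step 2 — Sum components: V_total = 27.33 + j25.42 V.
Step 3 — Convert to polar: |V_total| = 37.33 V, ∠V_total = 42.9°.

V_total = 37.33∠42.9° V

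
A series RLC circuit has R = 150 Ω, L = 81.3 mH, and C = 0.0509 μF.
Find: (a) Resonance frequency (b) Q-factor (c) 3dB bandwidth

Step 1 — Resonance: ω₀ = 1/√(LC) = 1/√(0.0813·5.09e-08) = 1.555e+04 rad/s.
Step 2 — f₀ = ω₀/(2π) = 2474 Hz.
Step 3 — Series Q: Q = ω₀L/R = 1.555e+04·0.0813/150 = 8.425.
Step 4 — Bandwidth: Δω = ω₀/Q = 1845 rad/s; BW = Δω/(2π) = 293.6 Hz.

(a) f₀ = 2474 Hz  (b) Q = 8.425  (c) BW = 293.6 Hz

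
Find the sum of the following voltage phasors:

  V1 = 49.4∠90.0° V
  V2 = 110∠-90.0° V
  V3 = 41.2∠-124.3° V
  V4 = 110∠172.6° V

Step 1 — Convert each phasor to rectangular form:
  V1 = 49.4·(cos(90.0°) + j·sin(90.0°)) = 0 + j49.4 V
  V2 = 110·(cos(-90.0°) + j·sin(-90.0°)) = 0 - j110 V
  V3 = 41.2·(cos(-124.3°) + j·sin(-124.3°)) = -23.22 - j34.04 V
  V4 = 110·(cos(172.6°) + j·sin(172.6°)) = -109.1 + j14.17 V
Step 2 — Sum components: V_total = -132.3 - j80.47 V.
Step 3 — Convert to polar: |V_total| = 154.9 V, ∠V_total = -148.7°.

V_total = 154.9∠-148.7° V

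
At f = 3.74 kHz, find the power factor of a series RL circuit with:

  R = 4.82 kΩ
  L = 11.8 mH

Step 1 — Angular frequency: ω = 2π·f = 2π·3740 = 2.35e+04 rad/s.
Step 2 — Component impedances:
  R: Z = R = 4820 Ω
  L: Z = jωL = j·2.35e+04·0.0118 = 0 + j277.3 Ω
Step 3 — Series combination: Z_total = R + L = 4820 + j277.3 Ω = 4828∠3.3° Ω.
Step 4 — Power factor: PF = cos(φ) = Re(Z)/|Z| = 4820/4828 = 0.9983.
Step 5 — Type: Im(Z) = 277.3 ⇒ lagging (phase φ = 3.3°).

PF = 0.9983 (lagging, φ = 3.3°)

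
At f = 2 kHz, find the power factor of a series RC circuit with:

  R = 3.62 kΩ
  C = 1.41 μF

Step 1 — Angular frequency: ω = 2π·f = 2π·2000 = 1.257e+04 rad/s.
Step 2 — Component impedances:
  R: Z = R = 3620 Ω
  C: Z = 1/(jωC) = -j/(ω·C) = 0 - j56.44 Ω
Step 3 — Series combination: Z_total = R + C = 3620 - j56.44 Ω = 3620∠-0.9° Ω.
Step 4 — Power factor: PF = cos(φ) = Re(Z)/|Z| = 3620/3620.4 = 0.9999.
Step 5 — Type: Im(Z) = -56.44 ⇒ leading (phase φ = -0.9°).

PF = 0.9999 (leading, φ = -0.9°)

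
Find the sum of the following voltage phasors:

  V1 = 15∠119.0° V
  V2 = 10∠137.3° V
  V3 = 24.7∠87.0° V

Step 1 — Convert each phasor to rectangular form:
  V1 = 15·(cos(119.0°) + j·sin(119.0°)) = -7.272 + j13.12 V
  V2 = 10·(cos(137.3°) + j·sin(137.3°)) = -7.349 + j6.782 V
  V3 = 24.7·(cos(87.0°) + j·sin(87.0°)) = 1.293 + j24.67 V
Step 2 — Sum components: V_total = -13.33 + j44.57 V.
Step 3 — Convert to polar: |V_total| = 46.52 V, ∠V_total = 106.7°.

V_total = 46.52∠106.7° V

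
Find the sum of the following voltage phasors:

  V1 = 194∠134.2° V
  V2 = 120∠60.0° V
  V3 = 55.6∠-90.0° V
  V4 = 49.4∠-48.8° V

Step 1 — Convert each phasor to rectangular form:
  V1 = 194·(cos(134.2°) + j·sin(134.2°)) = -135.3 + j139.1 V
  V2 = 120·(cos(60.0°) + j·sin(60.0°)) = 60 + j103.9 V
  V3 = 55.6·(cos(-90.0°) + j·sin(-90.0°)) = 0 - j55.6 V
  V4 = 49.4·(cos(-48.8°) + j·sin(-48.8°)) = 32.54 - j37.17 V
Step 2 — Sum components: V_total = -42.71 + j150.2 V.
Step 3 — Convert to polar: |V_total| = 156.2 V, ∠V_total = 105.9°.

V_total = 156.2∠105.9° V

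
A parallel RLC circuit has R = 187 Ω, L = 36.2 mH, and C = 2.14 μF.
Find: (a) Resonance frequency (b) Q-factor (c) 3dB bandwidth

Step 1 — Resonance: ω₀ = 1/√(LC) = 1/√(0.0362·2.14e-06) = 3593 rad/s.
Step 2 — f₀ = ω₀/(2π) = 571.8 Hz.
Step 3 — Parallel Q: Q = R/(ω₀L) = 187/(3593·0.0362) = 1.438.
Step 4 — Bandwidth: Δω = ω₀/Q = 2499 rad/s; BW = Δω/(2π) = 397.7 Hz.

(a) f₀ = 571.8 Hz  (b) Q = 1.438  (c) BW = 397.7 Hz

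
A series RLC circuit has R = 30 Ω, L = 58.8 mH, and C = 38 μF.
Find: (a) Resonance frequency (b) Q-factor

Step 1 — Resonance condition Im(Z)=0 gives ω₀ = 1/√(LC).
Step 2 — ω₀ = 1/√(0.0588·3.8e-05) = 669 rad/s.
Step 3 — f₀ = ω₀/(2π) = 106.5 Hz.
Step 4 — Series Q: Q = ω₀L/R = 669·0.0588/30 = 1.311.

(a) f₀ = 106.5 Hz  (b) Q = 1.311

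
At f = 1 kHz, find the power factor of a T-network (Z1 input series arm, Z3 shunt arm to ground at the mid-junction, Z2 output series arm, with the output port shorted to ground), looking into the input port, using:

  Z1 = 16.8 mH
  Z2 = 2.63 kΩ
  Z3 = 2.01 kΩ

Step 1 — Angular frequency: ω = 2π·f = 2π·1000 = 6283 rad/s.
Step 2 — Component impedances:
  Z1: Z = jωL = j·6283·0.0168 = 0 + j105.6 Ω
  Z2: Z = R = 2630 Ω
  Z3: Z = R = 2010 Ω
Step 3 — With the output port shorted to ground, the output series arm Z2 runs from the junction to ground; the shunt arm Z3 also runs from the junction to ground. They appear in parallel: Z3 || Z2 = 1139 Ω.
Step 4 — Series with input arm Z1: Z_in = Z1 + (Z3 || Z2) = 1139 + j105.6 Ω = 1144∠5.3° Ω.
Step 5 — Power factor: PF = cos(φ) = Re(Z)/|Z| = 1139.3/1144.2 = 0.9957.
Step 6 — Type: Im(Z) = 105.6 ⇒ lagging (phase φ = 5.3°).

PF = 0.9957 (lagging, φ = 5.3°)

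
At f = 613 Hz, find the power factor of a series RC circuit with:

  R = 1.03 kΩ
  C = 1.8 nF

Step 1 — Angular frequency: ω = 2π·f = 2π·613 = 3852 rad/s.
Step 2 — Component impedances:
  R: Z = R = 1030 Ω
  C: Z = 1/(jωC) = -j/(ω·C) = 0 - j1.442e+05 Ω
Step 3 — Series combination: Z_total = R + C = 1030 - j1.442e+05 Ω = 1.442e+05∠-89.6° Ω.
Step 4 — Power factor: PF = cos(φ) = Re(Z)/|Z| = 1030/1.4424e+05 = 0.007141.
Step 5 — Type: Im(Z) = -1.442e+05 ⇒ leading (phase φ = -89.6°).

PF = 0.007141 (leading, φ = -89.6°)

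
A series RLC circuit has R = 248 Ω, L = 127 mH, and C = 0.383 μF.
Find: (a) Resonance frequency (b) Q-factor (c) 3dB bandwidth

Step 1 — Resonance: ω₀ = 1/√(LC) = 1/√(0.127·3.83e-07) = 4534 rad/s.
Step 2 — f₀ = ω₀/(2π) = 721.6 Hz.
Step 3 — Series Q: Q = ω₀L/R = 4534·0.127/248 = 2.322.
Step 4 — Bandwidth: Δω = ω₀/Q = 1953 rad/s; BW = Δω/(2π) = 310.8 Hz.

(a) f₀ = 721.6 Hz  (b) Q = 2.322  (c) BW = 310.8 Hz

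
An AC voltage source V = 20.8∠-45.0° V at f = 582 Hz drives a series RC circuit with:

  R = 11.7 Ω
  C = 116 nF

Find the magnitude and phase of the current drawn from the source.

Step 1 — Angular frequency: ω = 2π·f = 2π·582 = 3657 rad/s.
Step 2 — Component impedances:
  R: Z = R = 11.7 Ω
  C: Z = 1/(jωC) = -j/(ω·C) = 0 - j2357 Ω
Step 3 — Series combination: Z_total = R + C = 11.7 - j2357 Ω = 2357∠-89.7° Ω.
Step 4 — Source phasor: V = 20.8∠-45.0° V = 14.71 - j14.71 V.
Step 5 — Ohm's law: I = V / Z_total = (14.71 - j14.71) / (11.7 - j2357) = 0.00627 + j0.006208 A.
Step 6 — Convert to polar: |I| = 0.008823 A, ∠I = 44.7°.

I = 0.008823∠44.7° A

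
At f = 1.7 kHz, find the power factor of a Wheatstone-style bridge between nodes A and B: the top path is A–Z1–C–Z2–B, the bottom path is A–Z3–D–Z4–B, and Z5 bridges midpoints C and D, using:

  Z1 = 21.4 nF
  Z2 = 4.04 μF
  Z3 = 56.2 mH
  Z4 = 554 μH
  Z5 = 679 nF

Step 1 — Angular frequency: ω = 2π·f = 2π·1700 = 1.068e+04 rad/s.
Step 2 — Component impedances:
  Z1: Z = 1/(jωC) = -j/(ω·C) = 0 - j4375 Ω
  Z2: Z = 1/(jωC) = -j/(ω·C) = 0 - j23.17 Ω
  Z3: Z = jωL = j·1.068e+04·0.0562 = 0 + j600.3 Ω
  Z4: Z = jωL = j·1.068e+04·0.000554 = 0 + j5.918 Ω
  Z5: Z = 1/(jωC) = -j/(ω·C) = 0 - j137.9 Ω
Step 3 — Bridge requires nodal analysis (the Z5 bridge couples midpoints C and D, so the two paths cannot be reduced to a simple series/parallel combination). Setting node B to ground and injecting 1 A at node A, the 3-node admittance system at A, C, D solves to V_A = Z_AB = 0 + j703.2 Ω = 703.2∠90.0° Ω.
Step 4 — Power factor: PF = cos(φ) = Re(Z)/|Z| = 0/703.2 = 0.
Step 5 — Type: Im(Z) = 703.2 ⇒ lagging (phase φ = 90.0°).

PF = 0 (lagging, φ = 90.0°)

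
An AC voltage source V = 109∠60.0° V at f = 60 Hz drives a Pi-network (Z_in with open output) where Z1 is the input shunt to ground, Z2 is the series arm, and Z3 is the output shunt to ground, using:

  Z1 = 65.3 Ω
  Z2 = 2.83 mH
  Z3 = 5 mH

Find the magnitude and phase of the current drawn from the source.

Step 1 — Angular frequency: ω = 2π·f = 2π·60 = 377 rad/s.
Step 2 — Component impedances:
  Z1: Z = R = 65.3 Ω
  Z2: Z = jωL = j·377·0.00283 = 0 + j1.067 Ω
  Z3: Z = jωL = j·377·0.005 = 0 + j1.885 Ω
Step 3 — With open output, the series arm Z2 and the output shunt Z3 appear in series to ground: Z2 + Z3 = 0 + j2.952 Ω.
Step 4 — Parallel with input shunt Z1: Z_in = Z1 || (Z2 + Z3) = 0.1332 + j2.946 Ω = 2.949∠87.4° Ω.
Step 5 — Source phasor: V = 109∠60.0° V = 54.5 + j94.4 V.
Step 6 — Ohm's law: I = V / Z_total = (54.5 + j94.4) / (0.1332 + j2.946) = 32.81 - j17.02 A.
Step 7 — Convert to polar: |I| = 36.96 A, ∠I = -27.4°.

I = 36.96∠-27.4° A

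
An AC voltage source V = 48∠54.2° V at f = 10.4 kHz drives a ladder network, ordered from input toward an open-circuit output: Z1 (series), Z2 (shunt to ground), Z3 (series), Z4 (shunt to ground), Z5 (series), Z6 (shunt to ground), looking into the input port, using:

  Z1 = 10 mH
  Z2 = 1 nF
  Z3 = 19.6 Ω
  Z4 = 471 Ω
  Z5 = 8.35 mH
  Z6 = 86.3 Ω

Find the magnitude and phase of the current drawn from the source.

Step 1 — Angular frequency: ω = 2π·f = 2π·1.04e+04 = 6.535e+04 rad/s.
Step 2 — Component impedances:
  Z1: Z = jωL = j·6.535e+04·0.01 = 0 + j653.5 Ω
  Z2: Z = 1/(jωC) = -j/(ω·C) = 0 - j1.53e+04 Ω
  Z3: Z = R = 19.6 Ω
  Z4: Z = R = 471 Ω
  Z5: Z = jωL = j·6.535e+04·0.00835 = 0 + j545.6 Ω
  Z6: Z = R = 86.3 Ω
Step 3 — Ladder network (open output): work backward from the far end, alternating series and parallel combinations. Z_in = 294.9 + j849.5 Ω = 899.2∠70.9° Ω.
Step 4 — Source phasor: V = 48∠54.2° V = 28.08 + j38.93 V.
Step 5 — Ohm's law: I = V / Z_total = (28.08 + j38.93) / (294.9 + j849.5) = 0.05114 - j0.0153 A.
Step 6 — Convert to polar: |I| = 0.05338 A, ∠I = -16.7°.

I = 0.05338∠-16.7° A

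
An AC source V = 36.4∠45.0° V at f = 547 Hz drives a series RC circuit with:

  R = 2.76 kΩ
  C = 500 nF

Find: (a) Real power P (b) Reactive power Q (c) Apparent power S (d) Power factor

Step 1 — Angular frequency: ω = 2π·f = 2π·547 = 3437 rad/s.
Step 2 — Component impedances:
  R: Z = R = 2760 Ω
  C: Z = 1/(jωC) = -j/(ω·C) = 0 - j581.9 Ω
Step 3 — Series combination: Z_total = R + C = 2760 - j581.9 Ω = 2821∠-11.9° Ω.
Step 4 — Source phasor: V = 36.4∠45.0° V = 25.74 + j25.74 V.
Step 5 — Current: I = V / Z = 0.007046 + j0.01081 A = 0.0129∠56.9° A.
Step 6 — Complex power: S = V·I* = 0.4596 - j0.09691 VA.
Step 7 — Real power: P = Re(S) = 0.4596 W.
Step 8 — Reactive power: Q = Im(S) = -0.09691 VAR.
Step 9 — Apparent power: |S| = 0.4697 VA.
Step 10 — Power factor: PF = P/|S| = 0.9785 (leading).

(a) P = 0.4596 W  (b) Q = -0.09691 VAR  (c) S = 0.4697 VA  (d) PF = 0.9785 (leading)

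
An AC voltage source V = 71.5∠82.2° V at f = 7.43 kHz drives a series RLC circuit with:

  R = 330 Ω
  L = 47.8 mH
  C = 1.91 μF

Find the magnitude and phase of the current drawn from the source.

Step 1 — Angular frequency: ω = 2π·f = 2π·7430 = 4.668e+04 rad/s.
Step 2 — Component impedances:
  R: Z = R = 330 Ω
  L: Z = jωL = j·4.668e+04·0.0478 = 0 + j2231 Ω
  C: Z = 1/(jωC) = -j/(ω·C) = 0 - j11.21 Ω
Step 3 — Series combination: Z_total = R + L + C = 330 + j2220 Ω = 2245∠81.5° Ω.
Step 4 — Source phasor: V = 71.5∠82.2° V = 9.704 + j70.84 V.
Step 5 — Ohm's law: I = V / Z_total = (9.704 + j70.84) / (330 + j2220) = 0.03185 + j0.0003636 A.
Step 6 — Convert to polar: |I| = 0.03185 A, ∠I = 0.7°.

I = 0.03185∠0.7° A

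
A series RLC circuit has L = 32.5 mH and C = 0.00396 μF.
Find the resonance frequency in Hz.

Step 1 — Resonance condition Im(Z)=0 gives ω₀ = 1/√(LC).
Step 2 — ω₀ = 1/√(0.0325·3.96e-09) = 8.815e+04 rad/s.
Step 3 — f₀ = ω₀/(2π) = 1.403e+04 Hz.

f₀ = 1.403e+04 Hz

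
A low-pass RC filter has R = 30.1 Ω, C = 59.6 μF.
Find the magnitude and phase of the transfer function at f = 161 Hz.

Step 1 — Angular frequency: ω = 2π·161 = 1012 rad/s.
Step 2 — Transfer function: H(jω) = 1/(1 + jωRC).
Step 3 — Denominator: 1 + jωRC = 1 + j·1012·30.1·5.96e-05 = 1 + j1.815.
Step 4 — H = 0.2329 - j0.4227.
Step 5 — Magnitude: |H| = 0.4826 (-6.3 dB); phase: φ = -61.1°.

|H| = 0.4826 (-6.3 dB), φ = -61.1°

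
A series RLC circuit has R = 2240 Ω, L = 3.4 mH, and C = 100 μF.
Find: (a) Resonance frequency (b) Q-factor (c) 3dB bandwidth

Step 1 — Resonance condition Im(Z)=0 gives ω₀ = 1/√(LC).
Step 2 — ω₀ = 1/√(0.0034·0.0001) = 1715 rad/s.
Step 3 — f₀ = ω₀/(2π) = 272.9 Hz.
Step 4 — Series Q: Q = ω₀L/R = 1715·0.0034/2240 = 0.002603.
Step 5 — 3dB bandwidth: Δω = ω₀/Q = 6.588e+05 rad/s; BW = Δω/(2π) = 1.049e+05 Hz.

(a) f₀ = 272.9 Hz  (b) Q = 0.002603  (c) BW = 1.049e+05 Hz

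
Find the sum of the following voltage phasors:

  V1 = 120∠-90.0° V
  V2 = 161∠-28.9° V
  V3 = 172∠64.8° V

Step 1 — Convert each phasor to rectangular form:
  V1 = 120·(cos(-90.0°) + j·sin(-90.0°)) = 0 - j120 V
  V2 = 161·(cos(-28.9°) + j·sin(-28.9°)) = 140.9 - j77.81 V
  V3 = 172·(cos(64.8°) + j·sin(64.8°)) = 73.23 + j155.6 V
Step 2 — Sum components: V_total = 214.2 - j42.18 V.
Step 3 — Convert to polar: |V_total| = 218.3 V, ∠V_total = -11.1°.

V_total = 218.3∠-11.1° V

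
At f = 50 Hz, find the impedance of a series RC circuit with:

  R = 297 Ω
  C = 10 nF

Step 1 — Angular frequency: ω = 2π·f = 2π·50 = 314.2 rad/s.
Step 2 — Component impedances:
  R: Z = R = 297 Ω
  C: Z = 1/(jωC) = -j/(ω·C) = 0 - j3.183e+05 Ω
Step 3 — Series combination: Z_total = R + C = 297 - j3.183e+05 Ω = 3.183e+05∠-89.9° Ω.

Z = 297 - j3.183e+05 Ω = 3.183e+05∠-89.9° Ω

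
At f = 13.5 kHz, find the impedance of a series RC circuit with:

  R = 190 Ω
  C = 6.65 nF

Step 1 — Angular frequency: ω = 2π·f = 2π·1.35e+04 = 8.482e+04 rad/s.
Step 2 — Component impedances:
  R: Z = R = 190 Ω
  C: Z = 1/(jωC) = -j/(ω·C) = 0 - j1773 Ω
Step 3 — Series combination: Z_total = R + C = 190 - j1773 Ω = 1783∠-83.9° Ω.

Z = 190 - j1773 Ω = 1783∠-83.9° Ω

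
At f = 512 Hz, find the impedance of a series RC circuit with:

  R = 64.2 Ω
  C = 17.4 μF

Step 1 — Angular frequency: ω = 2π·f = 2π·512 = 3217 rad/s.
Step 2 — Component impedances:
  R: Z = R = 64.2 Ω
  C: Z = 1/(jωC) = -j/(ω·C) = 0 - j17.86 Ω
Step 3 — Series combination: Z_total = R + C = 64.2 - j17.86 Ω = 66.64∠-15.6° Ω.

Z = 64.2 - j17.86 Ω = 66.64∠-15.6° Ω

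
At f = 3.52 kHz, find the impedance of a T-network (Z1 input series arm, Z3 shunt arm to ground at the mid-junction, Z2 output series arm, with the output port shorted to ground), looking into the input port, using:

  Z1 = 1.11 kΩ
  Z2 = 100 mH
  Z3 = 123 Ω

Step 1 — Angular frequency: ω = 2π·f = 2π·3520 = 2.212e+04 rad/s.
Step 2 — Component impedances:
  Z1: Z = R = 1110 Ω
  Z2: Z = jωL = j·2.212e+04·0.1 = 0 + j2212 Ω
  Z3: Z = R = 123 Ω
Step 3 — With the output port shorted to ground, the output series arm Z2 runs from the junction to ground; the shunt arm Z3 also runs from the junction to ground. They appear in parallel: Z3 || Z2 = 122.6 + j6.819 Ω.
Step 4 — Series with input arm Z1: Z_in = Z1 + (Z3 || Z2) = 1233 + j6.819 Ω = 1233∠0.3° Ω.

Z = 1233 + j6.819 Ω = 1233∠0.3° Ω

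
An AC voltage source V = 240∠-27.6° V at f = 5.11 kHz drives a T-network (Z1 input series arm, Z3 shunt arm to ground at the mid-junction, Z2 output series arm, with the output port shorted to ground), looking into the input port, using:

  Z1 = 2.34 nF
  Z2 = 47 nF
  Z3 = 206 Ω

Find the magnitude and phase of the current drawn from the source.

Step 1 — Angular frequency: ω = 2π·f = 2π·5110 = 3.211e+04 rad/s.
Step 2 — Component impedances:
  Z1: Z = 1/(jωC) = -j/(ω·C) = 0 - j1.331e+04 Ω
  Z2: Z = 1/(jωC) = -j/(ω·C) = 0 - j662.7 Ω
  Z3: Z = R = 206 Ω
Step 3 — With the output port shorted to ground, the output series arm Z2 runs from the junction to ground; the shunt arm Z3 also runs from the junction to ground. They appear in parallel: Z3 || Z2 = 187.8 - j58.39 Ω.
Step 4 — Series with input arm Z1: Z_in = Z1 + (Z3 || Z2) = 187.8 - j1.337e+04 Ω = 1.337e+04∠-89.2° Ω.
Step 5 — Source phasor: V = 240∠-27.6° V = 212.7 - j111.2 V.
Step 6 — Ohm's law: I = V / Z_total = (212.7 - j111.2) / (187.8 - j1.337e+04) = 0.008539 + j0.01579 A.
Step 7 — Convert to polar: |I| = 0.01795 A, ∠I = 61.6°.

I = 0.01795∠61.6° A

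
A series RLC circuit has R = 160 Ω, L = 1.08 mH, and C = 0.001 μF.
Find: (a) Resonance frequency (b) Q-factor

Step 1 — Resonance condition Im(Z)=0 gives ω₀ = 1/√(LC).
Step 2 — ω₀ = 1/√(0.00108·1e-09) = 9.623e+05 rad/s.
Step 3 — f₀ = ω₀/(2π) = 1.531e+05 Hz.
Step 4 — Series Q: Q = ω₀L/R = 9.623e+05·0.00108/160 = 6.495.

(a) f₀ = 1.531e+05 Hz  (b) Q = 6.495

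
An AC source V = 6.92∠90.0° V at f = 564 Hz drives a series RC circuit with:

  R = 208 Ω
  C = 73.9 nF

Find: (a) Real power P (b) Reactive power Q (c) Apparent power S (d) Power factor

Step 1 — Angular frequency: ω = 2π·f = 2π·564 = 3544 rad/s.
Step 2 — Component impedances:
  R: Z = R = 208 Ω
  C: Z = 1/(jωC) = -j/(ω·C) = 0 - j3819 Ω
Step 3 — Series combination: Z_total = R + C = 208 - j3819 Ω = 3824∠-86.9° Ω.
Step 4 — Source phasor: V = 6.92∠90.0° V = 0 + j6.92 V.
Step 5 — Current: I = V / Z = -0.001807 + j9.842e-05 A = 0.00181∠176.9° A.
Step 6 — Complex power: S = V·I* = 0.0006811 - j0.0125 VA.
Step 7 — Real power: P = Re(S) = 0.0006811 W.
Step 8 — Reactive power: Q = Im(S) = -0.0125 VAR.
Step 9 — Apparent power: |S| = 0.01252 VA.
Step 10 — Power factor: PF = P/|S| = 0.05439 (leading).

(a) P = 0.0006811 W  (b) Q = -0.0125 VAR  (c) S = 0.01252 VA  (d) PF = 0.05439 (leading)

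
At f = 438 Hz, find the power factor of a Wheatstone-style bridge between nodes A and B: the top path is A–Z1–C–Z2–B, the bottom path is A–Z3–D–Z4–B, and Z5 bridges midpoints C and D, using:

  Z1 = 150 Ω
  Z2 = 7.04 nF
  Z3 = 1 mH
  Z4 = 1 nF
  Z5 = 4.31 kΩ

Step 1 — Angular frequency: ω = 2π·f = 2π·438 = 2752 rad/s.
Step 2 — Component impedances:
  Z1: Z = R = 150 Ω
  Z2: Z = 1/(jωC) = -j/(ω·C) = 0 - j5.161e+04 Ω
  Z3: Z = jωL = j·2752·0.001 = 0 + j2.752 Ω
  Z4: Z = 1/(jωC) = -j/(ω·C) = 0 - j3.634e+05 Ω
  Z5: Z = R = 4310 Ω
Step 3 — Bridge requires nodal analysis (the Z5 bridge couples midpoints C and D, so the two paths cannot be reduced to a simple series/parallel combination). Setting node B to ground and injecting 1 A at node A, the 3-node admittance system at A, C, D solves to V_A = Z_AB = 111.1 - j4.519e+04 Ω = 4.52e+04∠-89.9° Ω.
Step 4 — Power factor: PF = cos(φ) = Re(Z)/|Z| = 111.14/45195 = 0.002459.
Step 5 — Type: Im(Z) = -4.519e+04 ⇒ leading (phase φ = -89.9°).

PF = 0.002459 (leading, φ = -89.9°)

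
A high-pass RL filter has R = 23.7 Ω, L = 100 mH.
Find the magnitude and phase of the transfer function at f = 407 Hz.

Step 1 — Angular frequency: ω = 2π·407 = 2557 rad/s.
Step 2 — Transfer function: H(jω) = jωL/(R + jωL).
Step 3 — Numerator jωL = j·255.7; denominator R + jωL = 23.7 + j255.7.
Step 4 — H = 0.9915 + j0.09189.
Step 5 — Magnitude: |H| = 0.9957 (-0.0 dB); phase: φ = 5.3°.

|H| = 0.9957 (-0.0 dB), φ = 5.3°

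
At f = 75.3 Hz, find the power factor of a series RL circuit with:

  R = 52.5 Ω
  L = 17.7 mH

Step 1 — Angular frequency: ω = 2π·f = 2π·75.3 = 473.1 rad/s.
Step 2 — Component impedances:
  R: Z = R = 52.5 Ω
  L: Z = jωL = j·473.1·0.0177 = 0 + j8.374 Ω
Step 3 — Series combination: Z_total = R + L = 52.5 + j8.374 Ω = 53.16∠9.1° Ω.
Step 4 — Power factor: PF = cos(φ) = Re(Z)/|Z| = 52.5/53.164 = 0.9875.
Step 5 — Type: Im(Z) = 8.374 ⇒ lagging (phase φ = 9.1°).

PF = 0.9875 (lagging, φ = 9.1°)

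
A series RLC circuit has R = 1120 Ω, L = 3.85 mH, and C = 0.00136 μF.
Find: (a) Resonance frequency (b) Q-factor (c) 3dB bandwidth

Step 1 — Resonance condition Im(Z)=0 gives ω₀ = 1/√(LC).
Step 2 — ω₀ = 1/√(0.00385·1.36e-09) = 4.37e+05 rad/s.
Step 3 — f₀ = ω₀/(2π) = 6.955e+04 Hz.
Step 4 — Series Q: Q = ω₀L/R = 4.37e+05·0.00385/1120 = 1.502.
Step 5 — 3dB bandwidth: Δω = ω₀/Q = 2.909e+05 rad/s; BW = Δω/(2π) = 4.63e+04 Hz.

(a) f₀ = 6.955e+04 Hz  (b) Q = 1.502  (c) BW = 4.63e+04 Hz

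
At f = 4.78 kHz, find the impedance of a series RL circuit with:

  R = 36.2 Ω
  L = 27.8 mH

Step 1 — Angular frequency: ω = 2π·f = 2π·4780 = 3.003e+04 rad/s.
Step 2 — Component impedances:
  R: Z = R = 36.2 Ω
  L: Z = jωL = j·3.003e+04·0.0278 = 0 + j834.9 Ω
Step 3 — Series combination: Z_total = R + L = 36.2 + j834.9 Ω = 835.7∠87.5° Ω.

Z = 36.2 + j834.9 Ω = 835.7∠87.5° Ω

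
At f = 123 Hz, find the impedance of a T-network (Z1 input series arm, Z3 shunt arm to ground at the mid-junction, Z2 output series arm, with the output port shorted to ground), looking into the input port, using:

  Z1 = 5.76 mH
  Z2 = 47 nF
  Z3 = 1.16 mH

Step 1 — Angular frequency: ω = 2π·f = 2π·123 = 772.8 rad/s.
Step 2 — Component impedances:
  Z1: Z = jωL = j·772.8·0.00576 = 0 + j4.452 Ω
  Z2: Z = 1/(jωC) = -j/(ω·C) = 0 - j2.753e+04 Ω
  Z3: Z = jωL = j·772.8·0.00116 = 0 + j0.8965 Ω
Step 3 — With the output port shorted to ground, the output series arm Z2 runs from the junction to ground; the shunt arm Z3 also runs from the junction to ground. They appear in parallel: Z3 || Z2 = 0 + j0.8965 Ω.
Step 4 — Series with input arm Z1: Z_in = Z1 + (Z3 || Z2) = 0 + j5.348 Ω = 5.348∠90.0° Ω.

Z = 0 + j5.348 Ω = 5.348∠90.0° Ω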